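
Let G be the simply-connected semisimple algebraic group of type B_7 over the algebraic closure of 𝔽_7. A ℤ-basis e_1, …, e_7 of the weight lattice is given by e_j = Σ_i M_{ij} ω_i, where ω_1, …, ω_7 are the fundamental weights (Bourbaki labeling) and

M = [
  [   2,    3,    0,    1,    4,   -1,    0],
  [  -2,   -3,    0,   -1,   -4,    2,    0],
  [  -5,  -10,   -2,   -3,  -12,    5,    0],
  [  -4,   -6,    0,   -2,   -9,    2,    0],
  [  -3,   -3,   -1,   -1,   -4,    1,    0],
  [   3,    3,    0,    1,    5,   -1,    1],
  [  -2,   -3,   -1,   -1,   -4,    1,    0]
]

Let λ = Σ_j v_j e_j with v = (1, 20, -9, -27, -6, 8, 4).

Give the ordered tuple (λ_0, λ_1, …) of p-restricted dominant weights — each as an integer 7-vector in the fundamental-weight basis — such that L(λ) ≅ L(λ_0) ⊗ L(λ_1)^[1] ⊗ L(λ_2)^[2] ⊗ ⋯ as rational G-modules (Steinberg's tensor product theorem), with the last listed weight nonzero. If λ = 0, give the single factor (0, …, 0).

((3, 5, 6, 0, 5, 2, 6),)

ω-coordinates c = M·v, v = (1, 20, -9, -27, -6, 8, 4):
  c_1 = 2*1 + 3*20 + 0*-9 + 1*-27 + 4*-6 + -1*8 + 0*4 = 3
  c_2 = -2*1 + -3*20 + 0*-9 + -1*-27 + -4*-6 + 2*8 + 0*4 = 5
  c_3 = -5*1 + -10*20 + -2*-9 + -3*-27 + -12*-6 + 5*8 + 0*4 = 6
  c_4 = -4*1 + -6*20 + 0*-9 + -2*-27 + -9*-6 + 2*8 + 0*4 = 0
  c_5 = -3*1 + -3*20 + -1*-9 + -1*-27 + -4*-6 + 1*8 + 0*4 = 5
  c_6 = 3*1 + 3*20 + 0*-9 + 1*-27 + 5*-6 + -1*8 + 1*4 = 2
  c_7 = -2*1 + -3*20 + -1*-9 + -1*-27 + -4*-6 + 1*8 + 0*4 = 6
Writing each c_i in base p = 7:
  c_1 = 3 = 3·7^0
  c_2 = 5 = 5·7^0
  c_3 = 6 = 6·7^0
  c_4 = 0
  c_5 = 5 = 5·7^0
  c_6 = 2 = 2·7^0
  c_7 = 6 = 6·7^0
Factor λ_0 = (3, 5, 6, 0, 5, 2, 6)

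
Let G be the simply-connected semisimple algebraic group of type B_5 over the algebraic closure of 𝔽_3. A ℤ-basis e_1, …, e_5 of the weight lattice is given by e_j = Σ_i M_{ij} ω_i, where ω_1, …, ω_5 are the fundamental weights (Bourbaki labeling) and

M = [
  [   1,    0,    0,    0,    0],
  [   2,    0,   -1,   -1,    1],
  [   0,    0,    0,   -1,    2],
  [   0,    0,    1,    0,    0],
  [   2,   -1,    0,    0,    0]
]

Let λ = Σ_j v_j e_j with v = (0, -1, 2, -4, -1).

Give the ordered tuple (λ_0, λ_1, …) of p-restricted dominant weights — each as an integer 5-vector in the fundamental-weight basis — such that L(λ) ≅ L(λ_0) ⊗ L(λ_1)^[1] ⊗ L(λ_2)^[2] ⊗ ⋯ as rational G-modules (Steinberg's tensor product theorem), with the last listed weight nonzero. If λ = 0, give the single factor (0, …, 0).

Converting to the ω-basis (c_i = row i of M dotted with v = (0, -1, 2, -4, -1)):
  c_1 = 1*0 + 0*-1 + 0*2 + 0*-4 + 0*-1 = 0
  c_2 = 2*0 + 0*-1 + -1*2 + -1*-4 + 1*-1 = 1
  c_3 = 0*0 + 0*-1 + 0*2 + -1*-4 + 2*-1 = 2
  c_4 = 0*0 + 0*-1 + 1*2 + 0*-4 + 0*-1 = 2
  c_5 = 2*0 + -1*-1 + 0*2 + 0*-4 + 0*-1 = 1
Writing each c_i in base p = 3:
  c_1 = 0
  c_2 = 1 = 1·3^0
  c_3 = 2 = 2·3^0
  c_4 = 2 = 2·3^0
  c_5 = 1 = 1·3^0
λ_0 = (0, 1, 2, 2, 1)

((0, 1, 2, 2, 1),)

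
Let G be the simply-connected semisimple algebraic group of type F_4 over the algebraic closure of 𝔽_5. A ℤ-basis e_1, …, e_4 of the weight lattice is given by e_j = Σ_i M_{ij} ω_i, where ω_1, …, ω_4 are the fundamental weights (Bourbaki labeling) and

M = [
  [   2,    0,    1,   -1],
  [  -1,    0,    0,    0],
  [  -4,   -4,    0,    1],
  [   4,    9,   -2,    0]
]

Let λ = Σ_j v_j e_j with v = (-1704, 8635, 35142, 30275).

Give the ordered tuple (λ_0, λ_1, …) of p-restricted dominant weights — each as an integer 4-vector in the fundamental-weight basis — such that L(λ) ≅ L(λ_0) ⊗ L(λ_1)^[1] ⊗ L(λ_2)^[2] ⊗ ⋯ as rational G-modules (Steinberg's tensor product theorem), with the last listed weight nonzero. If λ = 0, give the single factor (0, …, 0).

Change of basis e → ω: c = M·v where v = (-1704, 8635, 35142, 30275):
  c_1 = 2*-1704 + 0*8635 + 1*35142 + -1*30275 = 1459
  c_2 = -1*-1704 + 0*8635 + 0*35142 + 0*30275 = 1704
  c_3 = -4*-1704 + -4*8635 + 0*35142 + 1*30275 = 2551
  c_4 = 4*-1704 + 9*8635 + -2*35142 + 0*30275 = 615
Writing each c_i in base p = 5:
  c_1 = 1459 = 4·5^0 + 1·5^1 + 3·5^2 + 1·5^3 + 2·5^4
  c_2 = 1704 = 4·5^0 + 0·5^1 + 3·5^2 + 3·5^3 + 2·5^4
  c_3 = 2551 = 1·5^0 + 0·5^1 + 2·5^2 + 0·5^3 + 4·5^4
  c_4 = 615 = 0·5^0 + 3·5^1 + 4·5^2 + 4·5^3
λ_0 = (4, 4, 1, 0)
λ_1 = (1, 0, 0, 3)
λ_2 = (3, 3, 2, 4)
λ_3 = (1, 3, 0, 4)
λ_4 = (2, 2, 4, 0)

((4, 4, 1, 0), (1, 0, 0, 3), (3, 3, 2, 4), (1, 3, 0, 4), (2, 2, 4, 0))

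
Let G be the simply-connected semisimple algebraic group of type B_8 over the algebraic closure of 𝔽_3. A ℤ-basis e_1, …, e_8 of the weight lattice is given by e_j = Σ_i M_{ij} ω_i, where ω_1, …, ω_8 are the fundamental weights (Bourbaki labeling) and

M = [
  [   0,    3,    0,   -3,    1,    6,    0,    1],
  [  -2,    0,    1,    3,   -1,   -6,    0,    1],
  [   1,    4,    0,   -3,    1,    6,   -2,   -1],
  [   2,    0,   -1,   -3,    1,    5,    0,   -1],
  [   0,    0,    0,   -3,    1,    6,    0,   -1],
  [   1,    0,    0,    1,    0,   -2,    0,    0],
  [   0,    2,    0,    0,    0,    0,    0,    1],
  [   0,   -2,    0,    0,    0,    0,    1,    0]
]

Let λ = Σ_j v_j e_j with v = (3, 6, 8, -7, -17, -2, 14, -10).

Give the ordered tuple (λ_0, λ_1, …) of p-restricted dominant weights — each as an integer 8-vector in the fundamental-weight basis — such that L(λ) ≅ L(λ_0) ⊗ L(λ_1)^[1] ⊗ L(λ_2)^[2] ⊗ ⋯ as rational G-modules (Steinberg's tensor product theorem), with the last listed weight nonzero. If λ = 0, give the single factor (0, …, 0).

In the fundamental-weight basis, λ has coordinates c = M·v (v = (3, 6, 8, -7, -17, -2, 14, -10)):
  c_1 = (0)·(3) + (3)·(6) + (0)·(8) + (-3)·(-7) + (1)·(-17) + (6)·(-2) + (0)·(14) + (1)·(-10) = 0
  c_2 = (-2)·(3) + (0)·(6) + (1)·(8) + (3)·(-7) + (-1)·(-17) + (-6)·(-2) + (0)·(14) + (1)·(-10) = 0
  c_3 = (1)·(3) + (4)·(6) + (0)·(8) + (-3)·(-7) + (1)·(-17) + (6)·(-2) + (-2)·(14) + (-1)·(-10) = 1
  c_4 = (2)·(3) + (0)·(6) + (-1)·(8) + (-3)·(-7) + (1)·(-17) + (5)·(-2) + (0)·(14) + (-1)·(-10) = 2
  c_5 = (0)·(3) + (0)·(6) + (0)·(8) + (-3)·(-7) + (1)·(-17) + (6)·(-2) + (0)·(14) + (-1)·(-10) = 2
  c_6 = (1)·(3) + (0)·(6) + (0)·(8) + (1)·(-7) + (0)·(-17) + (-2)·(-2) + (0)·(14) + (0)·(-10) = 0
  c_7 = (0)·(3) + (2)·(6) + (0)·(8) + (0)·(-7) + (0)·(-17) + (0)·(-2) + (0)·(14) + (1)·(-10) = 2
  c_8 = (0)·(3) + (-2)·(6) + (0)·(8) + (0)·(-7) + (0)·(-17) + (0)·(-2) + (1)·(14) + (0)·(-10) = 2
Base-3 expansion of each c_i:
  c_1 = 0
  c_2 = 0
  c_3 = 1 = 1·3^0
  c_4 = 2 = 2·3^0
  c_5 = 2 = 2·3^0
  c_6 = 0
  c_7 = 2 = 2·3^0
  c_8 = 2 = 2·3^0
p-restricted factor λ_0 = (0, 0, 1, 2, 2, 0, 2, 2)

((0, 0, 1, 2, 2, 0, 2, 2),)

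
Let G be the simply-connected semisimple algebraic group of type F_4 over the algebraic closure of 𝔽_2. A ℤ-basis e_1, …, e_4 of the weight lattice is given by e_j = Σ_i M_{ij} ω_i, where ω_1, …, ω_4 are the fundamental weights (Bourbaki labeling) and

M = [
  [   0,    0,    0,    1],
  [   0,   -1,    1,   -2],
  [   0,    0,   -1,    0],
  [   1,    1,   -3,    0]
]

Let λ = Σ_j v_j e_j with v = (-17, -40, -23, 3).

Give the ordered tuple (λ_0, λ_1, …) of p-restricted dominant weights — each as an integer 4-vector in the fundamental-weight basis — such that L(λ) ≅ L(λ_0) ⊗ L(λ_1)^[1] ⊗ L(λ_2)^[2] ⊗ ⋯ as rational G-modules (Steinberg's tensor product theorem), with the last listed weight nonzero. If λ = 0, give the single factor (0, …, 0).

((1, 1, 1, 0), (1, 1, 1, 0), (0, 0, 1, 1), (0, 1, 0, 1), (0, 0, 1, 0))

In the fundamental-weight basis, λ has coordinates c = M·v (v = (-17, -40, -23, 3)):
  c_1 = 0*-17 + 0*-40 + 0*-23 + 1*3 = 3
  c_2 = 0*-17 + -1*-40 + 1*-23 + -2*3 = 11
  c_3 = 0*-17 + 0*-40 + -1*-23 + 0*3 = 23
  c_4 = 1*-17 + 1*-40 + -3*-23 + 0*3 = 12
p = 2; digits c_i = Σ_j d_{ij}·2^j, 0 ≤ d_{ij} < 2:
  c_1 = 3 = 1·2^0 + 1·2^1
  c_2 = 11 = 1·2^0 + 1·2^1 + 0·2^2 + 1·2^3
  c_3 = 23 = 1·2^0 + 1·2^1 + 1·2^2 + 0·2^3 + 1·2^4
  c_4 = 12 = 0·2^0 + 0·2^1 + 1·2^2 + 1·2^3
p-restricted factor λ_0 = (1, 1, 1, 0)
p-restricted factor λ_1 = (1, 1, 1, 0)
p-restricted factor λ_2 = (0, 0, 1, 1)
p-restricted factor λ_3 = (0, 1, 0, 1)
p-restricted factor λ_4 = (0, 0, 1, 0)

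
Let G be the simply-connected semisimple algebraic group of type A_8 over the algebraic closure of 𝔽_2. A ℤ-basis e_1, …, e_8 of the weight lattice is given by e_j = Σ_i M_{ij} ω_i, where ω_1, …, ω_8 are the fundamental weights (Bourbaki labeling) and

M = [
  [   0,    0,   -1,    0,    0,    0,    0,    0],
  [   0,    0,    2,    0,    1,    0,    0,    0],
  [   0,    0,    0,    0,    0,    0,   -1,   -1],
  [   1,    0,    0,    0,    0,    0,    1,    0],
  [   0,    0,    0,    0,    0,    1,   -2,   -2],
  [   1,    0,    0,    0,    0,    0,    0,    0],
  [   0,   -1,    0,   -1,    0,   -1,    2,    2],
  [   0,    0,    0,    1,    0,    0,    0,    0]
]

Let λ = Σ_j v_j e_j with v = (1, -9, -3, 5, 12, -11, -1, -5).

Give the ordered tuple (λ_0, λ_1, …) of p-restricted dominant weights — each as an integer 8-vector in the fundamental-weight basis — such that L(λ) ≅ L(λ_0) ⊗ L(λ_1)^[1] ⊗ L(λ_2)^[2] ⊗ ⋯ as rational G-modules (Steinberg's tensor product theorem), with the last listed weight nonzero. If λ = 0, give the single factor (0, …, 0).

((1, 0, 0, 0, 1, 1, 1, 1), (1, 1, 1, 0, 0, 0, 1, 0), (0, 1, 1, 0, 0, 0, 0, 1))

ω-coordinates c = M·v, v = (1, -9, -3, 5, 12, -11, -1, -5):
  c_1 = (0)·(1) + (0)·(-9) + (-1)·(-3) + (0)·(5) + (0)·(12) + (0)·(-11) + (0)·(-1) + (0)·(-5) = 3
  c_2 = (0)·(1) + (0)·(-9) + (2)·(-3) + (0)·(5) + (1)·(12) + (0)·(-11) + (0)·(-1) + (0)·(-5) = 6
  c_3 = (0)·(1) + (0)·(-9) + (0)·(-3) + (0)·(5) + (0)·(12) + (0)·(-11) + (-1)·(-1) + (-1)·(-5) = 6
  c_4 = (1)·(1) + (0)·(-9) + (0)·(-3) + (0)·(5) + (0)·(12) + (0)·(-11) + (1)·(-1) + (0)·(-5) = 0
  c_5 = (0)·(1) + (0)·(-9) + (0)·(-3) + (0)·(5) + (0)·(12) + (1)·(-11) + (-2)·(-1) + (-2)·(-5) = 1
  c_6 = (1)·(1) + (0)·(-9) + (0)·(-3) + (0)·(5) + (0)·(12) + (0)·(-11) + (0)·(-1) + (0)·(-5) = 1
  c_7 = (0)·(1) + (-1)·(-9) + (0)·(-3) + (-1)·(5) + (0)·(12) + (-1)·(-11) + (2)·(-1) + (2)·(-5) = 3
  c_8 = (0)·(1) + (0)·(-9) + (0)·(-3) + (1)·(5) + (0)·(12) + (0)·(-11) + (0)·(-1) + (0)·(-5) = 5
Base-2 expansion of each c_i:
  c_1 = 3 = 1·2^0 + 1·2^1
  c_2 = 6 = 0·2^0 + 1·2^1 + 1·2^2
  c_3 = 6 = 0·2^0 + 1·2^1 + 1·2^2
  c_4 = 0
  c_5 = 1 = 1·2^0
  c_6 = 1 = 1·2^0
  c_7 = 3 = 1·2^0 + 1·2^1
  c_8 = 5 = 1·2^0 + 0·2^1 + 1·2^2
p-restricted factor λ_0 = (1, 0, 0, 0, 1, 1, 1, 1)
p-restricted factor λ_1 = (1, 1, 1, 0, 0, 0, 1, 0)
p-restricted factor λ_2 = (0, 1, 1, 0, 0, 0, 0, 1)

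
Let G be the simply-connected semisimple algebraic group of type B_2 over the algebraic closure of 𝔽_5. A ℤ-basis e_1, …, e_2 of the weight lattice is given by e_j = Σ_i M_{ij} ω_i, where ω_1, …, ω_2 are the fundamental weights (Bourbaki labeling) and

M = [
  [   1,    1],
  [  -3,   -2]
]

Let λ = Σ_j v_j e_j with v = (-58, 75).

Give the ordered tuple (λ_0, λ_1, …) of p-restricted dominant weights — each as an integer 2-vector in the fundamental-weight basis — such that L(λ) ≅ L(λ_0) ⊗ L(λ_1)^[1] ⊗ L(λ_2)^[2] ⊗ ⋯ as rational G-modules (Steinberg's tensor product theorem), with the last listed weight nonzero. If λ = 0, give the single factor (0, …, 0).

ω-coordinates c = M·v, v = (-58, 75):
  c_1 = (1)·(-58) + 1·75 = 17
  c_2 = (-3)·(-58) + (-2)·(75) = 24
Writing each c_i in base p = 5:
  c_1 = 17 = 2·5^0 + 3·5^1
  c_2 = 24 = 4·5^0 + 4·5^1
Factor λ_0 = (2, 4)
Factor λ_1 = (3, 4)

((2, 4), (3, 4))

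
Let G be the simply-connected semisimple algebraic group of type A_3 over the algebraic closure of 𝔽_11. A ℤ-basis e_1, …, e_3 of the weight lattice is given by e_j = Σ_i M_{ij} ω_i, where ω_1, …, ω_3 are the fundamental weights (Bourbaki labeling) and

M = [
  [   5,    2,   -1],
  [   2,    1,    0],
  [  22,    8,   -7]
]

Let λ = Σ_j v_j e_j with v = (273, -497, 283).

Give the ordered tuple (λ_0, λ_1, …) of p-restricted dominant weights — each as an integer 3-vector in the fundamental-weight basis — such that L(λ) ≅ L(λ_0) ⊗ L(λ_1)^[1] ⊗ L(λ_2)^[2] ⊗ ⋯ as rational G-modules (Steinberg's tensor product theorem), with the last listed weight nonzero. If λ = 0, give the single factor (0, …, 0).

Converting to the ω-basis (c_i = row i of M dotted with v = (273, -497, 283)):
  c_1 = 5·273 + (2)·(-497) + (-1)·(283) = 88
  c_2 = 2·273 + (1)·(-497) + 0·283 = 49
  c_3 = 22·273 + (8)·(-497) + (-7)·(283) = 49
Expand coordinatewise in base 11:
  c_1 = 88 = 0·11^0 + 8·11^1
  c_2 = 49 = 5·11^0 + 4·11^1
  c_3 = 49 = 5·11^0 + 4·11^1
p-restricted factor λ_0 = (0, 5, 5)
p-restricted factor λ_1 = (8, 4, 4)

((0, 5, 5), (8, 4, 4))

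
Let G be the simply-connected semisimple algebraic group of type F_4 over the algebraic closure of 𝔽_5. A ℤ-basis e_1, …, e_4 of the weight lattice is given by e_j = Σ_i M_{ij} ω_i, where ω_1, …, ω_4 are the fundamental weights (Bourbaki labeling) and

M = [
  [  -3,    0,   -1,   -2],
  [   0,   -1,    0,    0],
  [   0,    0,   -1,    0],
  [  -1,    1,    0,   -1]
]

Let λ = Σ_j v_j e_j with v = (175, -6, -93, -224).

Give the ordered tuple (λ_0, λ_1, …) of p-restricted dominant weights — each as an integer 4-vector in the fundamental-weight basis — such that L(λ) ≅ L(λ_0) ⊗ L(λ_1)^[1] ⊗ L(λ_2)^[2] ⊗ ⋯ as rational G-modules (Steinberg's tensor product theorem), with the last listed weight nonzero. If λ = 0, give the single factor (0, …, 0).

Converting to the ω-basis (c_i = row i of M dotted with v = (175, -6, -93, -224)):
  c_1 = (-3)·(175) + (0)·(-6) + (-1)·(-93) + (-2)·(-224) = 16
  c_2 = (0)·(175) + (-1)·(-6) + (0)·(-93) + (0)·(-224) = 6
  c_3 = (0)·(175) + (0)·(-6) + (-1)·(-93) + (0)·(-224) = 93
  c_4 = (-1)·(175) + (1)·(-6) + (0)·(-93) + (-1)·(-224) = 43
p = 5; digits c_i = Σ_j d_{ij}·5^j, 0 ≤ d_{ij} < 5:
  c_1 = 16 = 1·5^0 + 3·5^1
  c_2 = 6 = 1·5^0 + 1·5^1
  c_3 = 93 = 3·5^0 + 3·5^1 + 3·5^2
  c_4 = 43 = 3·5^0 + 3·5^1 + 1·5^2
Factor λ_0 = (1, 1, 3, 3)
Factor λ_1 = (3, 1, 3, 3)
Factor λ_2 = (0, 0, 3, 1)

((1, 1, 3, 3), (3, 1, 3, 3), (0, 0, 3, 1))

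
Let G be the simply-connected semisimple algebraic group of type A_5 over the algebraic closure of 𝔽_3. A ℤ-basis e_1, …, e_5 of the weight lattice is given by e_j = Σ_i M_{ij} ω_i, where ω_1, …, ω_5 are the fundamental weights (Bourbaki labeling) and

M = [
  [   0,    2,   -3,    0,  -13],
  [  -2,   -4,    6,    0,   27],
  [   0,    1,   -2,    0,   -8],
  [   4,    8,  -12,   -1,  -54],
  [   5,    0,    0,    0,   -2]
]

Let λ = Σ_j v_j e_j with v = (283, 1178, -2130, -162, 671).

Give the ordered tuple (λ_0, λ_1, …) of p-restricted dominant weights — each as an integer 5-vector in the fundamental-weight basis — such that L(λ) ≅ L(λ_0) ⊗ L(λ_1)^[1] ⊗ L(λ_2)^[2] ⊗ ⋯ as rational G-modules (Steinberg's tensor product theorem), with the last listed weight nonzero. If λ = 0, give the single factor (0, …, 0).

((2, 2, 1, 2, 1), (1, 1, 2, 2, 0), (2, 0, 1, 1, 2), (0, 2, 2, 1, 2))

Compute c_i = Σ_j M_{ij} v_j with v = (283, 1178, -2130, -162, 671):
  c_1 = 0*283 + 2*1178 + -3*-2130 + 0*-162 + -13*671 = 23
  c_2 = -2*283 + -4*1178 + 6*-2130 + 0*-162 + 27*671 = 59
  c_3 = 0*283 + 1*1178 + -2*-2130 + 0*-162 + -8*671 = 70
  c_4 = 4*283 + 8*1178 + -12*-2130 + -1*-162 + -54*671 = 44
  c_5 = 5*283 + 0*1178 + 0*-2130 + 0*-162 + -2*671 = 73
Base-3 expansion of each c_i:
  c_1 = 23 = 2·3^0 + 1·3^1 + 2·3^2
  c_2 = 59 = 2·3^0 + 1·3^1 + 0·3^2 + 2·3^3
  c_3 = 70 = 1·3^0 + 2·3^1 + 1·3^2 + 2·3^3
  c_4 = 44 = 2·3^0 + 2·3^1 + 1·3^2 + 1·3^3
  c_5 = 73 = 1·3^0 + 0·3^1 + 2·3^2 + 2·3^3
p-restricted factor λ_0 = (2, 2, 1, 2, 1)
p-restricted factor λ_1 = (1, 1, 2, 2, 0)
p-restricted factor λ_2 = (2, 0, 1, 1, 2)
p-restricted factor λ_3 = (0, 2, 2, 1, 2)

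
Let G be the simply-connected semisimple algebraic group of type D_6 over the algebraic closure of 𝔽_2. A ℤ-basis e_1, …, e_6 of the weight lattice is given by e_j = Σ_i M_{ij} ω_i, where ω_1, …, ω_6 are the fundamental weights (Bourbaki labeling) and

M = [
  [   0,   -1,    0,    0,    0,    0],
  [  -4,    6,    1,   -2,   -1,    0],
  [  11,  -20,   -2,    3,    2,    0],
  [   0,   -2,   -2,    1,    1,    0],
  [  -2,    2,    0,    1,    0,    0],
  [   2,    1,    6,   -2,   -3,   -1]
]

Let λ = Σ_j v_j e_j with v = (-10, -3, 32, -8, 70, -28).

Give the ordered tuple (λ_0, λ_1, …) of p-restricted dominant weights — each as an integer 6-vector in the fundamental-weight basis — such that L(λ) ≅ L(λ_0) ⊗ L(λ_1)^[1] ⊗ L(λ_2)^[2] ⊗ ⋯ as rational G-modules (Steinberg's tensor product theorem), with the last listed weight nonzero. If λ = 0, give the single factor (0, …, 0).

((1, 0, 0, 0, 0, 1), (1, 0, 1, 0, 1, 1), (0, 0, 0, 1, 1, 0))

In the fundamental-weight basis, λ has coordinates c = M·v (v = (-10, -3, 32, -8, 70, -28)):
  c_1 = (0)·(-10) + (-1)·(-3) + (0)·(32) + (0)·(-8) + (0)·(70) + (0)·(-28) = 3
  c_2 = (-4)·(-10) + (6)·(-3) + (1)·(32) + (-2)·(-8) + (-1)·(70) + (0)·(-28) = 0
  c_3 = (11)·(-10) + (-20)·(-3) + (-2)·(32) + (3)·(-8) + (2)·(70) + (0)·(-28) = 2
  c_4 = (0)·(-10) + (-2)·(-3) + (-2)·(32) + (1)·(-8) + (1)·(70) + (0)·(-28) = 4
  c_5 = (-2)·(-10) + (2)·(-3) + (0)·(32) + (1)·(-8) + (0)·(70) + (0)·(-28) = 6
  c_6 = (2)·(-10) + (1)·(-3) + (6)·(32) + (-2)·(-8) + (-3)·(70) + (-1)·(-28) = 3
Expand coordinatewise in base 2:
  c_1 = 3 = 1·2^0 + 1·2^1
  c_2 = 0
  c_3 = 2 = 0·2^0 + 1·2^1
  c_4 = 4 = 0·2^0 + 0·2^1 + 1·2^2
  c_5 = 6 = 0·2^0 + 1·2^1 + 1·2^2
  c_6 = 3 = 1·2^0 + 1·2^1
λ_0 = (1, 0, 0, 0, 0, 1)
λ_1 = (1, 0, 1, 0, 1, 1)
λ_2 = (0, 0, 0, 1, 1, 0)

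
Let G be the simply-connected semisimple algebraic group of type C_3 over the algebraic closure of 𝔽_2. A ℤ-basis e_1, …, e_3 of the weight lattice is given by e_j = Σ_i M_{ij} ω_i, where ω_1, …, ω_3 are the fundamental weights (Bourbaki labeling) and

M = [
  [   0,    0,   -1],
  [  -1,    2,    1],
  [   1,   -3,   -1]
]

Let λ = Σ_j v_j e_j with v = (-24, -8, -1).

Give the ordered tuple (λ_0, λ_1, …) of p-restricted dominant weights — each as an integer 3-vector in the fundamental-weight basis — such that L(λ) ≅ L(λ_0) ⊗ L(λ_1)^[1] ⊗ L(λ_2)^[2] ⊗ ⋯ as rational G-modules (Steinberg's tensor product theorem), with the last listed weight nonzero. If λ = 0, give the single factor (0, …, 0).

((1, 1, 1), (0, 1, 0), (0, 1, 0))

Compute c_i = Σ_j M_{ij} v_j with v = (-24, -8, -1):
  c_1 = (0)·(-24) + (0)·(-8) + (-1)·(-1) = 1
  c_2 = (-1)·(-24) + (2)·(-8) + (1)·(-1) = 7
  c_3 = (1)·(-24) + (-3)·(-8) + (-1)·(-1) = 1
p = 2; digits c_i = Σ_j d_{ij}·2^j, 0 ≤ d_{ij} < 2:
  c_1 = 1 = 1·2^0
  c_2 = 7 = 1·2^0 + 1·2^1 + 1·2^2
  c_3 = 1 = 1·2^0
p-restricted factor λ_0 = (1, 1, 1)
p-restricted factor λ_1 = (0, 1, 0)
p-restricted factor λ_2 = (0, 1, 0)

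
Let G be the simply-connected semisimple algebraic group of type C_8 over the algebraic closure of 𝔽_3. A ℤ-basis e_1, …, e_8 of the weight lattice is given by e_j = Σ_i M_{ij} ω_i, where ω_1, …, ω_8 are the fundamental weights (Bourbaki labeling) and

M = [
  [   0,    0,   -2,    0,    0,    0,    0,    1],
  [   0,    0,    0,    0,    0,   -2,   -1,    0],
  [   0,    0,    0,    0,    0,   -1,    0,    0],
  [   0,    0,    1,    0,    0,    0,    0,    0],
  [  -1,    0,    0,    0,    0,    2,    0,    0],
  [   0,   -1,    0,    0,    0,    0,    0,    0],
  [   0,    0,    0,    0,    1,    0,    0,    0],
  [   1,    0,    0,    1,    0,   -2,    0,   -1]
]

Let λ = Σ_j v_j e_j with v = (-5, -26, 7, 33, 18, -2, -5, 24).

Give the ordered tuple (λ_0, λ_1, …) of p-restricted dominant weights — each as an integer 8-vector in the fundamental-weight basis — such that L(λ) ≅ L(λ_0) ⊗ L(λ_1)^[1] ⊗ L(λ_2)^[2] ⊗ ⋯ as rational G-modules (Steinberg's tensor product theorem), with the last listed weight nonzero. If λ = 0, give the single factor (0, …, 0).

Change of basis e → ω: c = M·v where v = (-5, -26, 7, 33, 18, -2, -5, 24):
  c_1 = 0*-5 + 0*-26 + -2*7 + 0*33 + 0*18 + 0*-2 + 0*-5 + 1*24 = 10
  c_2 = 0*-5 + 0*-26 + 0*7 + 0*33 + 0*18 + -2*-2 + -1*-5 + 0*24 = 9
  c_3 = 0*-5 + 0*-26 + 0*7 + 0*33 + 0*18 + -1*-2 + 0*-5 + 0*24 = 2
  c_4 = 0*-5 + 0*-26 + 1*7 + 0*33 + 0*18 + 0*-2 + 0*-5 + 0*24 = 7
  c_5 = -1*-5 + 0*-26 + 0*7 + 0*33 + 0*18 + 2*-2 + 0*-5 + 0*24 = 1
  c_6 = 0*-5 + -1*-26 + 0*7 + 0*33 + 0*18 + 0*-2 + 0*-5 + 0*24 = 26
  c_7 = 0*-5 + 0*-26 + 0*7 + 0*33 + 1*18 + 0*-2 + 0*-5 + 0*24 = 18
  c_8 = 1*-5 + 0*-26 + 0*7 + 1*33 + 0*18 + -2*-2 + 0*-5 + -1*24 = 8
Base-3 expansion of each c_i:
  c_1 = 10 = 1·3^0 + 0·3^1 + 1·3^2
  c_2 = 9 = 0·3^0 + 0·3^1 + 1·3^2
  c_3 = 2 = 2·3^0
  c_4 = 7 = 1·3^0 + 2·3^1
  c_5 = 1 = 1·3^0
  c_6 = 26 = 2·3^0 + 2·3^1 + 2·3^2
  c_7 = 18 = 0·3^0 + 0·3^1 + 2·3^2
  c_8 = 8 = 2·3^0 + 2·3^1
Factor λ_0 = (1, 0, 2, 1, 1, 2, 0, 2)
Factor λ_1 = (0, 0, 0, 2, 0, 2, 0, 2)
Factor λ_2 = (1, 1, 0, 0, 0, 2, 2, 0)

((1, 0, 2, 1, 1, 2, 0, 2), (0, 0, 0, 2, 0, 2, 0, 2), (1, 1, 0, 0, 0, 2, 2, 0))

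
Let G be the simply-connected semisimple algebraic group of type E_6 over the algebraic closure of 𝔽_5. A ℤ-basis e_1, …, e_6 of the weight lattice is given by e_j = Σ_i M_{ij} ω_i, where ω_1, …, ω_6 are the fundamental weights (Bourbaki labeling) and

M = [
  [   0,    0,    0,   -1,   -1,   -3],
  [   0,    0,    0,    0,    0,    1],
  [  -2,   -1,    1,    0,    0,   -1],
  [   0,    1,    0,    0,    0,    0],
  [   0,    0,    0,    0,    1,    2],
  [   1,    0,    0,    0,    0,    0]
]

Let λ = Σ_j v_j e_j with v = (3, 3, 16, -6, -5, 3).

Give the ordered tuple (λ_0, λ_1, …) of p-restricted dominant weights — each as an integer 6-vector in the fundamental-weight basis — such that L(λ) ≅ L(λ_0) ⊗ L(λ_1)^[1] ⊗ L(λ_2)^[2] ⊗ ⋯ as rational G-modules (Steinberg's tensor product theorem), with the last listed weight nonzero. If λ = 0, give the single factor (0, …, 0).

ω-coordinates c = M·v, v = (3, 3, 16, -6, -5, 3):
  c_1 = (0)·(3) + (0)·(3) + (0)·(16) + (-1)·(-6) + (-1)·(-5) + (-3)·(3) = 2
  c_2 = (0)·(3) + (0)·(3) + (0)·(16) + (0)·(-6) + (0)·(-5) + (1)·(3) = 3
  c_3 = (-2)·(3) + (-1)·(3) + (1)·(16) + (0)·(-6) + (0)·(-5) + (-1)·(3) = 4
  c_4 = (0)·(3) + (1)·(3) + (0)·(16) + (0)·(-6) + (0)·(-5) + (0)·(3) = 3
  c_5 = (0)·(3) + (0)·(3) + (0)·(16) + (0)·(-6) + (1)·(-5) + (2)·(3) = 1
  c_6 = (1)·(3) + (0)·(3) + (0)·(16) + (0)·(-6) + (0)·(-5) + (0)·(3) = 3
Base-5 expansion of each c_i:
  c_1 = 2 = 2·5^0
  c_2 = 3 = 3·5^0
  c_3 = 4 = 4·5^0
  c_4 = 3 = 3·5^0
  c_5 = 1 = 1·5^0
  c_6 = 3 = 3·5^0
λ_0 = (2, 3, 4, 3, 1, 3)

((2, 3, 4, 3, 1, 3),)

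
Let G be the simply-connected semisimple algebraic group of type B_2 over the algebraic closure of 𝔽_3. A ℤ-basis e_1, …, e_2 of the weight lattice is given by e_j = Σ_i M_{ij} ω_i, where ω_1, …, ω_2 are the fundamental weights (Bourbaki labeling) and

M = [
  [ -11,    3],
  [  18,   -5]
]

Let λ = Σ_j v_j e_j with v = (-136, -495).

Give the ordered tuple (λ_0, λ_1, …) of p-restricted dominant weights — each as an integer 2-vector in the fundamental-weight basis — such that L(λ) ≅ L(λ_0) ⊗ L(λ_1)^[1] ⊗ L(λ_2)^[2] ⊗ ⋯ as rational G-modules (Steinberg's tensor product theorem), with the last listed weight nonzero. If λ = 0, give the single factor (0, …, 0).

((2, 0), (0, 0), (1, 0), (0, 1))

In the fundamental-weight basis, λ has coordinates c = M·v (v = (-136, -495)):
  c_1 = (-11)·(-136) + (3)·(-495) = 11
  c_2 = (18)·(-136) + (-5)·(-495) = 27
p = 3; digits c_i = Σ_j d_{ij}·3^j, 0 ≤ d_{ij} < 3:
  c_1 = 11 = 2·3^0 + 0·3^1 + 1·3^2
  c_2 = 27 = 0·3^0 + 0·3^1 + 0·3^2 + 1·3^3
λ_0 = (2, 0)
λ_1 = (0, 0)
λ_2 = (1, 0)
λ_3 = (0, 1)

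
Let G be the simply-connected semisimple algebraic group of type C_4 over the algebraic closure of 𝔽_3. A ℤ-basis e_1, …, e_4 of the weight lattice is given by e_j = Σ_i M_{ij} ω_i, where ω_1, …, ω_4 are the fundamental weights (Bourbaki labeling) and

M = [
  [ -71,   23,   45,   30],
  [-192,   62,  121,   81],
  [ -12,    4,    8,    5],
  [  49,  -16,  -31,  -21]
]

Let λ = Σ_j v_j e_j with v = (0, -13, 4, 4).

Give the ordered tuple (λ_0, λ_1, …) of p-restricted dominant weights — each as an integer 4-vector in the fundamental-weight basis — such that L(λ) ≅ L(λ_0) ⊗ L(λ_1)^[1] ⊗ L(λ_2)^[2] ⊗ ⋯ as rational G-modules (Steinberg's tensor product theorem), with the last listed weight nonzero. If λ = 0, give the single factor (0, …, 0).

Compute c_i = Σ_j M_{ij} v_j with v = (0, -13, 4, 4):
  c_1 = -71*0 + 23*-13 + 45*4 + 30*4 = 1
  c_2 = -192*0 + 62*-13 + 121*4 + 81*4 = 2
  c_3 = -12*0 + 4*-13 + 8*4 + 5*4 = 0
  c_4 = 49*0 + -16*-13 + -31*4 + -21*4 = 0
p = 3; digits c_i = Σ_j d_{ij}·3^j, 0 ≤ d_{ij} < 3:
  c_1 = 1 = 1·3^0
  c_2 = 2 = 2·3^0
  c_3 = 0
  c_4 = 0
p-restricted factor λ_0 = (1, 2, 0, 0)

((1, 2, 0, 0),)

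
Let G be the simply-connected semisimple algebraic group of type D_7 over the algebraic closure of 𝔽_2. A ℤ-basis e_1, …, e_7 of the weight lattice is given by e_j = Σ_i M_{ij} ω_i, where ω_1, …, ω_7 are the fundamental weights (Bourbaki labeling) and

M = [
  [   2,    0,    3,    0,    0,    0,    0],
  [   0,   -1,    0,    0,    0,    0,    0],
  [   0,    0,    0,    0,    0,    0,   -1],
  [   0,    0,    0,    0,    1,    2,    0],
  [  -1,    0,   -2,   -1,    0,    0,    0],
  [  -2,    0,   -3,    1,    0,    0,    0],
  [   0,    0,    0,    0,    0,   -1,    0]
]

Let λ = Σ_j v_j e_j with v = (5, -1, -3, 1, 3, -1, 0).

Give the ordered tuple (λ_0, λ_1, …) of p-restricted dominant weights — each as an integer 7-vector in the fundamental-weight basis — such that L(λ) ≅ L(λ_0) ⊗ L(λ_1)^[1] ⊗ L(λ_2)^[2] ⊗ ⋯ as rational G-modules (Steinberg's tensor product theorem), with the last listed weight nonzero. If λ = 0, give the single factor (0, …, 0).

((1, 1, 0, 1, 0, 0, 1),)

Change of basis e → ω: c = M·v where v = (5, -1, -3, 1, 3, -1, 0):
  c_1 = 2·5 + (0)·(-1) + (3)·(-3) + 0·1 + 0·3 + (0)·(-1) + 0·0 = 1
  c_2 = 0·5 + (-1)·(-1) + (0)·(-3) + 0·1 + 0·3 + (0)·(-1) + 0·0 = 1
  c_3 = 0·5 + (0)·(-1) + (0)·(-3) + 0·1 + 0·3 + (0)·(-1) + (-1)·(0) = 0
  c_4 = 0·5 + (0)·(-1) + (0)·(-3) + 0·1 + 1·3 + (2)·(-1) + 0·0 = 1
  c_5 = (-1)·(5) + (0)·(-1) + (-2)·(-3) + (-1)·(1) + 0·3 + (0)·(-1) + 0·0 = 0
  c_6 = (-2)·(5) + (0)·(-1) + (-3)·(-3) + 1·1 + 0·3 + (0)·(-1) + 0·0 = 0
  c_7 = 0·5 + (0)·(-1) + (0)·(-3) + 0·1 + 0·3 + (-1)·(-1) + 0·0 = 1
Base-2 expansion of each c_i:
  c_1 = 1 = 1·2^0
  c_2 = 1 = 1·2^0
  c_3 = 0
  c_4 = 1 = 1·2^0
  c_5 = 0
  c_6 = 0
  c_7 = 1 = 1·2^0
Factor λ_0 = (1, 1, 0, 1, 0, 0, 1)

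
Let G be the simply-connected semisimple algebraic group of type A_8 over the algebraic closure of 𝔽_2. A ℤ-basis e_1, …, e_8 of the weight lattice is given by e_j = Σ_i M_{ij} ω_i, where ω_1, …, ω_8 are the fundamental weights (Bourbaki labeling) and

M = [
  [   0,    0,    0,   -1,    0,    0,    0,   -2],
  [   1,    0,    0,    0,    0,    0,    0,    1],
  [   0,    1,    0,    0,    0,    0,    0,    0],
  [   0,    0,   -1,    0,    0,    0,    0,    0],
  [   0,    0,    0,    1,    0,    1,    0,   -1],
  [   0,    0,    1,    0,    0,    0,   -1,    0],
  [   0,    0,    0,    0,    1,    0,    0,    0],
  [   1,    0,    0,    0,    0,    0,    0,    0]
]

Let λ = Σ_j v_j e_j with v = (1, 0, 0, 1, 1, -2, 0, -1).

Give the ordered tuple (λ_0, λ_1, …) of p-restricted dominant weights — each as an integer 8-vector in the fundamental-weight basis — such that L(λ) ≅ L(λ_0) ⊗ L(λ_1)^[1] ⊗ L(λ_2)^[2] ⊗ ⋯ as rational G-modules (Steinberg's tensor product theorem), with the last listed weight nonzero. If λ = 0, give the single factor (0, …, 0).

ω-coordinates c = M·v, v = (1, 0, 0, 1, 1, -2, 0, -1):
  c_1 = 0·1 + 0·0 + 0·0 + (-1)·(1) + 0·1 + (0)·(-2) + 0·0 + (-2)·(-1) = 1
  c_2 = 1·1 + 0·0 + 0·0 + 0·1 + 0·1 + (0)·(-2) + 0·0 + (1)·(-1) = 0
  c_3 = 0·1 + 1·0 + 0·0 + 0·1 + 0·1 + (0)·(-2) + 0·0 + (0)·(-1) = 0
  c_4 = 0·1 + 0·0 + (-1)·(0) + 0·1 + 0·1 + (0)·(-2) + 0·0 + (0)·(-1) = 0
  c_5 = 0·1 + 0·0 + 0·0 + 1·1 + 0·1 + (1)·(-2) + 0·0 + (-1)·(-1) = 0
  c_6 = 0·1 + 0·0 + 1·0 + 0·1 + 0·1 + (0)·(-2) + (-1)·(0) + (0)·(-1) = 0
  c_7 = 0·1 + 0·0 + 0·0 + 0·1 + 1·1 + (0)·(-2) + 0·0 + (0)·(-1) = 1
  c_8 = 1·1 + 0·0 + 0·0 + 0·1 + 0·1 + (0)·(-2) + 0·0 + (0)·(-1) = 1
p = 2; digits c_i = Σ_j d_{ij}·2^j, 0 ≤ d_{ij} < 2:
  c_1 = 1 = 1·2^0
  c_2 = 0
  c_3 = 0
  c_4 = 0
  c_5 = 0
  c_6 = 0
  c_7 = 1 = 1·2^0
  c_8 = 1 = 1·2^0
λ_0 = (1, 0, 0, 0, 0, 0, 1, 1)

((1, 0, 0, 0, 0, 0, 1, 1),)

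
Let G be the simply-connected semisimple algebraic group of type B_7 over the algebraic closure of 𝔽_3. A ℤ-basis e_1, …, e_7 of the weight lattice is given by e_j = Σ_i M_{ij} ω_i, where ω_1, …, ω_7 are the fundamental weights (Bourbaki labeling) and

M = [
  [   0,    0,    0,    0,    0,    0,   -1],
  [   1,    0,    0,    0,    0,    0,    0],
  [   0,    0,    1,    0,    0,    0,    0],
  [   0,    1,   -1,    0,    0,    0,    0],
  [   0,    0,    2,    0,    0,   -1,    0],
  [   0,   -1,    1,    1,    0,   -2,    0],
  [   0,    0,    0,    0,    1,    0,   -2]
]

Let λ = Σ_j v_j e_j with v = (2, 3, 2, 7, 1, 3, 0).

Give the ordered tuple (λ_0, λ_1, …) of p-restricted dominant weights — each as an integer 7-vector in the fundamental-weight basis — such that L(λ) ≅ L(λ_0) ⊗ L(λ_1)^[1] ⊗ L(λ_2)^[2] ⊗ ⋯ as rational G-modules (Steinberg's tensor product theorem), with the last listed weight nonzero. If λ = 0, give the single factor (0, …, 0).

Converting to the ω-basis (c_i = row i of M dotted with v = (2, 3, 2, 7, 1, 3, 0)):
  c_1 = 0*2 + 0*3 + 0*2 + 0*7 + 0*1 + 0*3 + -1*0 = 0
  c_2 = 1*2 + 0*3 + 0*2 + 0*7 + 0*1 + 0*3 + 0*0 = 2
  c_3 = 0*2 + 0*3 + 1*2 + 0*7 + 0*1 + 0*3 + 0*0 = 2
  c_4 = 0*2 + 1*3 + -1*2 + 0*7 + 0*1 + 0*3 + 0*0 = 1
  c_5 = 0*2 + 0*3 + 2*2 + 0*7 + 0*1 + -1*3 + 0*0 = 1
  c_6 = 0*2 + -1*3 + 1*2 + 1*7 + 0*1 + -2*3 + 0*0 = 0
  c_7 = 0*2 + 0*3 + 0*2 + 0*7 + 1*1 + 0*3 + -2*0 = 1
Expand coordinatewise in base 3:
  c_1 = 0
  c_2 = 2 = 2·3^0
  c_3 = 2 = 2·3^0
  c_4 = 1 = 1·3^0
  c_5 = 1 = 1·3^0
  c_6 = 0
  c_7 = 1 = 1·3^0
p-restricted factor λ_0 = (0, 2, 2, 1, 1, 0, 1)

((0, 2, 2, 1, 1, 0, 1),)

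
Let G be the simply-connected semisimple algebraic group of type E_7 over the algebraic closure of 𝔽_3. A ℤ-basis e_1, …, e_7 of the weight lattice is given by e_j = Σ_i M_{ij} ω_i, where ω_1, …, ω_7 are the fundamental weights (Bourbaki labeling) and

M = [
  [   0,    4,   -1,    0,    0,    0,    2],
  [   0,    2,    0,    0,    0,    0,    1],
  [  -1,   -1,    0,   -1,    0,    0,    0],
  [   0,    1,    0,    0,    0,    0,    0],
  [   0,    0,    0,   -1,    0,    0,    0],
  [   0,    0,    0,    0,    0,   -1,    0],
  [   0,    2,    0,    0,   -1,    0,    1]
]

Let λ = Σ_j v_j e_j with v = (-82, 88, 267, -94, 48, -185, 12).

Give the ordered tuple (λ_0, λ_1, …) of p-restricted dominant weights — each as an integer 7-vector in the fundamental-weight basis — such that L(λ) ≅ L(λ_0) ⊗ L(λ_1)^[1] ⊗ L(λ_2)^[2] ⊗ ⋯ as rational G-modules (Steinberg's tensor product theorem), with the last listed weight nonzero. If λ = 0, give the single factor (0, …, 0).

In the fundamental-weight basis, λ has coordinates c = M·v (v = (-82, 88, 267, -94, 48, -185, 12)):
  c_1 = (0)·(-82) + 4·88 + (-1)·(267) + (0)·(-94) + 0·48 + (0)·(-185) + 2·12 = 109
  c_2 = (0)·(-82) + 2·88 + 0·267 + (0)·(-94) + 0·48 + (0)·(-185) + 1·12 = 188
  c_3 = (-1)·(-82) + (-1)·(88) + 0·267 + (-1)·(-94) + 0·48 + (0)·(-185) + 0·12 = 88
  c_4 = (0)·(-82) + 1·88 + 0·267 + (0)·(-94) + 0·48 + (0)·(-185) + 0·12 = 88
  c_5 = (0)·(-82) + 0·88 + 0·267 + (-1)·(-94) + 0·48 + (0)·(-185) + 0·12 = 94
  c_6 = (0)·(-82) + 0·88 + 0·267 + (0)·(-94) + 0·48 + (-1)·(-185) + 0·12 = 185
  c_7 = (0)·(-82) + 2·88 + 0·267 + (0)·(-94) + (-1)·(48) + (0)·(-185) + 1·12 = 140
p = 3; digits c_i = Σ_j d_{ij}·3^j, 0 ≤ d_{ij} < 3:
  c_1 = 109 = 1·3^0 + 0·3^1 + 0·3^2 + 1·3^3 + 1·3^4
  c_2 = 188 = 2·3^0 + 2·3^1 + 2·3^2 + 0·3^3 + 2·3^4
  c_3 = 88 = 1·3^0 + 2·3^1 + 0·3^2 + 0·3^3 + 1·3^4
  c_4 = 88 = 1·3^0 + 2·3^1 + 0·3^2 + 0·3^3 + 1·3^4
  c_5 = 94 = 1·3^0 + 1·3^1 + 1·3^2 + 0·3^3 + 1·3^4
  c_6 = 185 = 2·3^0 + 1·3^1 + 2·3^2 + 0·3^3 + 2·3^4
  c_7 = 140 = 2·3^0 + 1·3^1 + 0·3^2 + 2·3^3 + 1·3^4
p-restricted factor λ_0 = (1, 2, 1, 1, 1, 2, 2)
p-restricted factor λ_1 = (0, 2, 2, 2, 1, 1, 1)
p-restricted factor λ_2 = (0, 2, 0, 0, 1, 2, 0)
p-restricted factor λ_3 = (1, 0, 0, 0, 0, 0, 2)
p-restricted factor λ_4 = (1, 2, 1, 1, 1, 2, 1)

((1, 2, 1, 1, 1, 2, 2), (0, 2, 2, 2, 1, 1, 1), (0, 2, 0, 0, 1, 2, 0), (1, 0, 0, 0, 0, 0, 2), (1, 2, 1, 1, 1, 2, 1))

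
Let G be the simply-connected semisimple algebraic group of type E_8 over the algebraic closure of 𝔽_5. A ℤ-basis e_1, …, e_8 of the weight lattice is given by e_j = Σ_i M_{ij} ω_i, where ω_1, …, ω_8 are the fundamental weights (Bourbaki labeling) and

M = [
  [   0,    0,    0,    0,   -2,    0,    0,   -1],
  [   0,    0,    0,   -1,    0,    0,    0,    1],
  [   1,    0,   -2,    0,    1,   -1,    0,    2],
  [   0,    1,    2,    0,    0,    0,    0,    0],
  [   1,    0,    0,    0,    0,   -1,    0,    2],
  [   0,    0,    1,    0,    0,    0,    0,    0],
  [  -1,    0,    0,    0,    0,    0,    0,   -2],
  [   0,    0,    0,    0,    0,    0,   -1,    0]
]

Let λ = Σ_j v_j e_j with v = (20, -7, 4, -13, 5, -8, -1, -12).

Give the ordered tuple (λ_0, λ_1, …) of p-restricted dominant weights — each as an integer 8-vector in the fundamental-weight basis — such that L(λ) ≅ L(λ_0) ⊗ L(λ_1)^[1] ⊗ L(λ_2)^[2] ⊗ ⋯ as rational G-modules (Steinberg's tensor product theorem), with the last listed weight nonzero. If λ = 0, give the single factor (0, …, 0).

In the fundamental-weight basis, λ has coordinates c = M·v (v = (20, -7, 4, -13, 5, -8, -1, -12)):
  c_1 = 0·20 + (0)·(-7) + 0·4 + (0)·(-13) + (-2)·(5) + (0)·(-8) + (0)·(-1) + (-1)·(-12) = 2
  c_2 = 0·20 + (0)·(-7) + 0·4 + (-1)·(-13) + 0·5 + (0)·(-8) + (0)·(-1) + (1)·(-12) = 1
  c_3 = 1·20 + (0)·(-7) + (-2)·(4) + (0)·(-13) + 1·5 + (-1)·(-8) + (0)·(-1) + (2)·(-12) = 1
  c_4 = 0·20 + (1)·(-7) + 2·4 + (0)·(-13) + 0·5 + (0)·(-8) + (0)·(-1) + (0)·(-12) = 1
  c_5 = 1·20 + (0)·(-7) + 0·4 + (0)·(-13) + 0·5 + (-1)·(-8) + (0)·(-1) + (2)·(-12) = 4
  c_6 = 0·20 + (0)·(-7) + 1·4 + (0)·(-13) + 0·5 + (0)·(-8) + (0)·(-1) + (0)·(-12) = 4
  c_7 = (-1)·(20) + (0)·(-7) + 0·4 + (0)·(-13) + 0·5 + (0)·(-8) + (0)·(-1) + (-2)·(-12) = 4
  c_8 = 0·20 + (0)·(-7) + 0·4 + (0)·(-13) + 0·5 + (0)·(-8) + (-1)·(-1) + (0)·(-12) = 1
Base-5 expansion of each c_i:
  c_1 = 2 = 2·5^0
  c_2 = 1 = 1·5^0
  c_3 = 1 = 1·5^0
  c_4 = 1 = 1·5^0
  c_5 = 4 = 4·5^0
  c_6 = 4 = 4·5^0
  c_7 = 4 = 4·5^0
  c_8 = 1 = 1·5^0
p-restricted factor λ_0 = (2, 1, 1, 1, 4, 4, 4, 1)

((2, 1, 1, 1, 4, 4, 4, 1),)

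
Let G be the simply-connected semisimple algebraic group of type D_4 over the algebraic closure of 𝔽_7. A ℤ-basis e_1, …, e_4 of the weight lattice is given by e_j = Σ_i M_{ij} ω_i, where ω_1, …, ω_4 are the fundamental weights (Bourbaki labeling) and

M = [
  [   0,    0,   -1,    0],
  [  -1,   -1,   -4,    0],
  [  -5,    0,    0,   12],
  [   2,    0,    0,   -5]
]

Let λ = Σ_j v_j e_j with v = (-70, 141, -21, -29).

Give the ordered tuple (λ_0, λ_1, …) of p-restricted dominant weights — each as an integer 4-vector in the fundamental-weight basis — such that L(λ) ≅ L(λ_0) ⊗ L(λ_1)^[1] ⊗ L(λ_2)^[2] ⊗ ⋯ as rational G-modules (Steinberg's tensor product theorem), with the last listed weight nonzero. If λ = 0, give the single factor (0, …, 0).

((0, 6, 2, 5), (3, 1, 0, 0))

Change of basis e → ω: c = M·v where v = (-70, 141, -21, -29):
  c_1 = (0)·(-70) + (0)·(141) + (-1)·(-21) + (0)·(-29) = 21
  c_2 = (-1)·(-70) + (-1)·(141) + (-4)·(-21) + (0)·(-29) = 13
  c_3 = (-5)·(-70) + (0)·(141) + (0)·(-21) + (12)·(-29) = 2
  c_4 = (2)·(-70) + (0)·(141) + (0)·(-21) + (-5)·(-29) = 5
Expand coordinatewise in base 7:
  c_1 = 21 = 0·7^0 + 3·7^1
  c_2 = 13 = 6·7^0 + 1·7^1
  c_3 = 2 = 2·7^0
  c_4 = 5 = 5·7^0
Factor λ_0 = (0, 6, 2, 5)
Factor λ_1 = (3, 1, 0, 0)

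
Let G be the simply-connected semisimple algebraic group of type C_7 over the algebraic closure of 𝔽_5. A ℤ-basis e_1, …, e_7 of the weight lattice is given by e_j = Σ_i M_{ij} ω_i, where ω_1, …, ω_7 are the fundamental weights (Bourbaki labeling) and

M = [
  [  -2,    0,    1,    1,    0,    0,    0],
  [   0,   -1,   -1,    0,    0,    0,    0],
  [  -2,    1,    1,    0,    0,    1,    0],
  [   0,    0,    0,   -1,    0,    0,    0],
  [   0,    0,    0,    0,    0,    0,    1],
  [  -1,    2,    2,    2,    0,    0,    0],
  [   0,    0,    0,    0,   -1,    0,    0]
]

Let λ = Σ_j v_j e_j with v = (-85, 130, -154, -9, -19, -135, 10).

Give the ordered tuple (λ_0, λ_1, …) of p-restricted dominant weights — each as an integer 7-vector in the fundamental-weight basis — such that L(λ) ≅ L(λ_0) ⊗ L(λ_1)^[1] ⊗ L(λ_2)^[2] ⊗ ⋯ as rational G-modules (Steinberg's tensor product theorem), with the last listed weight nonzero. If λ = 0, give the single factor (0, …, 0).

((2, 4, 1, 4, 0, 4, 4), (1, 4, 2, 1, 2, 3, 3))

Converting to the ω-basis (c_i = row i of M dotted with v = (-85, 130, -154, -9, -19, -135, 10)):
  c_1 = -2*-85 + 0*130 + 1*-154 + 1*-9 + 0*-19 + 0*-135 + 0*10 = 7
  c_2 = 0*-85 + -1*130 + -1*-154 + 0*-9 + 0*-19 + 0*-135 + 0*10 = 24
  c_3 = -2*-85 + 1*130 + 1*-154 + 0*-9 + 0*-19 + 1*-135 + 0*10 = 11
  c_4 = 0*-85 + 0*130 + 0*-154 + -1*-9 + 0*-19 + 0*-135 + 0*10 = 9
  c_5 = 0*-85 + 0*130 + 0*-154 + 0*-9 + 0*-19 + 0*-135 + 1*10 = 10
  c_6 = -1*-85 + 2*130 + 2*-154 + 2*-9 + 0*-19 + 0*-135 + 0*10 = 19
  c_7 = 0*-85 + 0*130 + 0*-154 + 0*-9 + -1*-19 + 0*-135 + 0*10 = 19
Writing each c_i in base p = 5:
  c_1 = 7 = 2·5^0 + 1·5^1
  c_2 = 24 = 4·5^0 + 4·5^1
  c_3 = 11 = 1·5^0 + 2·5^1
  c_4 = 9 = 4·5^0 + 1·5^1
  c_5 = 10 = 0·5^0 + 2·5^1
  c_6 = 19 = 4·5^0 + 3·5^1
  c_7 = 19 = 4·5^0 + 3·5^1
λ_0 = (2, 4, 1, 4, 0, 4, 4)
λ_1 = (1, 4, 2, 1, 2, 3, 3)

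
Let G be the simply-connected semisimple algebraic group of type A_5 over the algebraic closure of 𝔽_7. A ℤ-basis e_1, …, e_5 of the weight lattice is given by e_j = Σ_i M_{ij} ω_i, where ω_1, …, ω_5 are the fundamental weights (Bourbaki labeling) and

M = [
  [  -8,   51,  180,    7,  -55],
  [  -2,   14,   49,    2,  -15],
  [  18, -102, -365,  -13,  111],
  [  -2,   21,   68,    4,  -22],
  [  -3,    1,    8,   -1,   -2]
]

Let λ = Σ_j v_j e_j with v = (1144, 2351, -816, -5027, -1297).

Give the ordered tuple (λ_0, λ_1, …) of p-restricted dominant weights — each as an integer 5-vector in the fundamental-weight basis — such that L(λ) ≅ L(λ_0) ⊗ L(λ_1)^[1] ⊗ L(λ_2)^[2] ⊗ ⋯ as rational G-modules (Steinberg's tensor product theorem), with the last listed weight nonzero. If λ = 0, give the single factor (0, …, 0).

((1, 1, 0, 0, 5), (2, 6, 2, 3, 1))

Compute c_i = Σ_j M_{ij} v_j with v = (1144, 2351, -816, -5027, -1297):
  c_1 = (-8)·(1144) + 51·2351 + (180)·(-816) + (7)·(-5027) + (-55)·(-1297) = 15
  c_2 = (-2)·(1144) + 14·2351 + (49)·(-816) + (2)·(-5027) + (-15)·(-1297) = 43
  c_3 = 18·1144 + (-102)·(2351) + (-365)·(-816) + (-13)·(-5027) + (111)·(-1297) = 14
  c_4 = (-2)·(1144) + 21·2351 + (68)·(-816) + (4)·(-5027) + (-22)·(-1297) = 21
  c_5 = (-3)·(1144) + 1·2351 + (8)·(-816) + (-1)·(-5027) + (-2)·(-1297) = 12
Expand coordinatewise in base 7:
  c_1 = 15 = 1·7^0 + 2·7^1
  c_2 = 43 = 1·7^0 + 6·7^1
  c_3 = 14 = 0·7^0 + 2·7^1
  c_4 = 21 = 0·7^0 + 3·7^1
  c_5 = 12 = 5·7^0 + 1·7^1
Factor λ_0 = (1, 1, 0, 0, 5)
Factor λ_1 = (2, 6, 2, 3, 1)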